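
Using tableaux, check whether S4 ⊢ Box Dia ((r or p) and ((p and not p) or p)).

Invalid (countermodel exists)

Tableau for the negation not Box Dia ((r or p) and ((p and not p) or p)):
1. not Box Dia ((r or p) and ((p and not p) or p)), u
2. not Dia ((r or p) and ((p and not p) or p)), v
3. not ((r or p) and ((p and not p) or p)), v
4. not ((p and not p) or p), v
5. not (p and not p), v
6. not p, v
Accessibility: uRu, uRv, vRv
The negation has an open branch (countermodel exists).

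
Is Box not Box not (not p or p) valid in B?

Valid

Tableau for the negation not Box not Box not (not p or p):
1. not Box not Box not (not p or p), 0
2. Box not (not p or p), 1   [neg-Box-rule on 1: fresh world 1, 0R1]
3. not (not p or p), 0   [Box-rule on 2 via 1R0]
4. p, 0   [neg-or-rule on 3]
5. not p, 0   [neg-or-rule on 3]
Accessibility: 0R0, 0R1, 1R0, 1R1
Branch closes: p and not p both at 0.
Every branch of the negation's tableau closes; the branch above is one of them.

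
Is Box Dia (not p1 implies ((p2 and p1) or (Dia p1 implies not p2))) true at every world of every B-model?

Yes, valid

Tableau for the negation not Box Dia (not p1 implies ((p2 and p1) or (Dia p1 implies not p2))):
1. not Box Dia (not p1 implies ((p2 and p1) or (Dia p1 implies not p2))), w0
2. not Dia (not p1 implies ((p2 and p1) or (Dia p1 implies not p2))), w1   [neg-Box-rule on 1: fresh world w1, w0Rw1]
3. not (not p1 implies ((p2 and p1) or (Dia p1 implies not p2))), w0   [neg-Dia-rule on 2 via w1Rw0]
4. not p1, w0   [neg-implies-rule on 3]
5. not ((p2 and p1) or (Dia p1 implies not p2)), w0   [neg-implies-rule on 3]
6. not (p2 and p1), w0   [neg-or-rule on 5]
7. not (Dia p1 implies not p2), w0   [neg-or-rule on 5]
8. Dia p1, w0   [neg-implies-rule on 7]
9. p2, w0   [neg-implies-rule on 7]
10. not (not p1 implies ((p2 and p1) or (Dia p1 implies not p2))), w1   [neg-Dia-rule on 2 via w1Rw1]
11. not p1, w1   [neg-implies-rule on 10]
12. not ((p2 and p1) or (Dia p1 implies not p2)), w1   [neg-implies-rule on 10]
13. not (p2 and p1), w1   [neg-or-rule on 12]
14. not (Dia p1 implies not p2), w1   [neg-or-rule on 12]
15. Dia p1, w1   [neg-implies-rule on 14]
16. p2, w1   [neg-implies-rule on 14]
17. p1, w2   [Dia-rule on 8: fresh world w2, w0Rw2]
18. p1, w3   [Dia-rule on 15: fresh world w3, w1Rw3]
19. not (not p1 implies ((p2 and p1) or (Dia p1 implies not p2))), w3   [neg-Dia-rule on 2 via w1Rw3]
20. not p1, w3   [neg-implies-rule on 19]
21. not ((p2 and p1) or (Dia p1 implies not p2)), w3   [neg-implies-rule on 19]
Accessibility: w0Rw0, w0Rw1, w0Rw2, w1Rw0, w1Rw1, w1Rw3, w2Rw0, w2Rw2, w3Rw1, w3Rw3
Branch closes: p1 and not p1 both at w3.
All branches of the negation close; one closing branch shown above.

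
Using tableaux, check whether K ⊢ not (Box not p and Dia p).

Valid in K

Tableau for the negation Box not p and Dia p:
1. Box not p and Dia p, 0
2. Box not p, 0
3. Dia p, 0
4. p, 1
5. not p, 1
Accessibility: 0R1
Branch closes: p and not p both at 1.
Every branch of the negation's tableau closes; the branch above is one of them.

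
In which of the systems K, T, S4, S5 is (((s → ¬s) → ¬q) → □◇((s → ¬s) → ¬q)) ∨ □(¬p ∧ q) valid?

S5

S5-tableau for the negation ¬((((s → ¬s) → ¬q) → □◇((s → ¬s) → ¬q)) ∨ □(¬p ∧ q)):
1. ¬((((s → ¬s) → ¬q) → □◇((s → ¬s) → ¬q)) ∨ □(¬p ∧ q)), w0
2. ¬(((s → ¬s) → ¬q) → □◇((s → ¬s) → ¬q)), w0
3. ¬□(¬p ∧ q), w0
4. (s → ¬s) → ¬q, w0
5. ¬□◇((s → ¬s) → ¬q), w0
6. ¬(s → ¬s), w0
7. s, w0
8. ¬(¬p ∧ q), w1
9. p, w1
10. ¬◇((s → ¬s) → ¬q), w2
11. ¬((s → ¬s) → ¬q), w0
12. s → ¬s, w0
13. q, w0
14. ¬((s → ¬s) → ¬q), w1
15. s → ¬s, w1
16. q, w1
17. ¬((s → ¬s) → ¬q), w2
18. s → ¬s, w2
19. q, w2
20. ¬s, w0
Accessibility: w0Rw0, w0Rw1, w0Rw2, w1Rw0, w1Rw1, w1Rw2, w2Rw0, w2Rw1, w2Rw2
Branch closes: s and ¬s both at w0.
Every branch closes (one shown): valid in S5.
S4-tableau for the negation ¬((((s → ¬s) → ¬q) → □◇((s → ¬s) → ¬q)) ∨ □(¬p ∧ q)):
1. ¬((((s → ¬s) → ¬q) → □◇((s → ¬s) → ¬q)) ∨ □(¬p ∧ q)), w0
2. ¬(((s → ¬s) → ¬q) → □◇((s → ¬s) → ¬q)), w0
3. ¬□(¬p ∧ q), w0
4. (s → ¬s) → ¬q, w0
5. ¬□◇((s → ¬s) → ¬q), w0
6. ¬q, w0
7. ¬(¬p ∧ q), w1
8. ¬q, w1
9. ¬◇((s → ¬s) → ¬q), w2
10. ¬((s → ¬s) → ¬q), w2
11. s → ¬s, w2
12. q, w2
13. ¬s, w2
Accessibility: w0Rw0, w0Rw1, w0Rw2, w1Rw1, w2Rw2
Complete open branch: countermodel on an S4-frame, so not valid in S4, nor in K, T (the same frame is also a K-frame and a T-frame).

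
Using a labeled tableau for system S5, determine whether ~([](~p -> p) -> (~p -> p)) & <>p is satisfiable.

No, unsatisfiable

1. ~([](~p -> p) -> (~p -> p)) & <>p, w0
2. ~([](~p -> p) -> (~p -> p)), w0
3. <>p, w0
4. [](~p -> p), w0
5. ~(~p -> p), w0
6. ~p, w0
7. ~p -> p, w0
8. p, w0
Accessibility: w0Rw0
Branch closes: p and ~p both at w0.
Every branch closes; the branch above is one of them.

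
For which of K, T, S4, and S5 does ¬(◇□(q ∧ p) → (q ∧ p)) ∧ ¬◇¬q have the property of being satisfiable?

K, T, S4

S4-tableau for the formula:
1. ¬(◇□(q ∧ p) → (q ∧ p)) ∧ ¬◇¬q, w0
2. ¬(◇□(q ∧ p) → (q ∧ p)), w0   [∧-rule on 1]
3. ¬◇¬q, w0   [∧-rule on 1]
4. ◇□(q ∧ p), w0   [¬→-rule on 2]
5. ¬(q ∧ p), w0   [¬→-rule on 2]
6. q, w0   [¬◇-rule on 3 via w0Rw0]
7. ¬p, w0   [¬∧-rule on 5 (branches; this branch)]
8. □(q ∧ p), w1   [◇-rule on 4: fresh world w1, w0Rw1]
9. q, w1   [¬◇-rule on 3 via w0Rw1]
10. q ∧ p, w1   [□-rule on 8 via w1Rw1]
11. p, w1   [∧-rule on 10]
Accessibility: w0Rw0, w0Rw1, w1Rw1
Complete open branch: satisfiable in S4, hence also in K, T (this S4-model is also a K-model and a T-model).
S5-tableau for the formula:
1. ¬(◇□(q ∧ p) → (q ∧ p)) ∧ ¬◇¬q, w0
2. ¬(◇□(q ∧ p) → (q ∧ p)), w0   [∧-rule on 1]
3. ¬◇¬q, w0   [∧-rule on 1]
4. ◇□(q ∧ p), w0   [¬→-rule on 2]
5. ¬(q ∧ p), w0   [¬→-rule on 2]
6. q, w0   [¬◇-rule on 3 via w0Rw0]
7. ¬p, w0   [¬∧-rule on 5 (branches; this branch)]
8. □(q ∧ p), w1   [◇-rule on 4: fresh world w1, w0Rw1]
9. q, w1   [¬◇-rule on 3 via w0Rw1]
10. q ∧ p, w0   [□-rule on 8 via w1Rw0]
11. p, w0   [∧-rule on 10]
Accessibility: w0Rw0, w0Rw1, w1Rw0, w1Rw1
Branch closes: p and ¬p both at w0.
Every branch closes (one shown): unsatisfiable in S5.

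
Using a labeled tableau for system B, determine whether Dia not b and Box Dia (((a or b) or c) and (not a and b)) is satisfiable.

1. Dia not b and Box Dia (((a or b) or c) and (not a and b)), u
2. Dia not b, u
3. Box Dia (((a or b) or c) and (not a and b)), u
4. Dia (((a or b) or c) and (not a and b)), u
5. not b, v
6. Dia (((a or b) or c) and (not a and b)), v
7. ((a or b) or c) and (not a and b), w
8. (a or b) or c, w
9. not a and b, w
10. not a, w
11. b, w
12. Dia (((a or b) or c) and (not a and b)), w
13. c, w
14. ((a or b) or c) and (not a and b), x
15. (a or b) or c, x
16. not a and b, x
17. not a, x
18. b, x
19. c, x
20. ((a or b) or c) and (not a and b), y
21. (a or b) or c, y
22. not a and b, y
23. not a, y
24. b, y
25. c, y
Accessibility: uRu, uRv, uRw, vRu, vRv, vRx, wRu, wRw, wRy, xRv, xRx, yRw, yRy

Satisfiable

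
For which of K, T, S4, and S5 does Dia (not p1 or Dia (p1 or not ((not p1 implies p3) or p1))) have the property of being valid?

K-tableau for the negation not Dia (not p1 or Dia (p1 or not ((not p1 implies p3) or p1))):
1. not Dia (not p1 or Dia (p1 or not ((not p1 implies p3) or p1))), w0
Complete open branch: countermodel on a K-frame, so not valid in K.
T-tableau for the negation not Dia (not p1 or Dia (p1 or not ((not p1 implies p3) or p1))):
1. not Dia (not p1 or Dia (p1 or not ((not p1 implies p3) or p1))), w0
2. not (not p1 or Dia (p1 or not ((not p1 implies p3) or p1))), w0   [neg-Dia-rule on 1 via w0Rw0]
3. p1, w0   [neg-or-rule on 2]
4. not Dia (p1 or not ((not p1 implies p3) or p1)), w0   [neg-or-rule on 2]
5. not (p1 or not ((not p1 implies p3) or p1)), w0   [neg-Dia-rule on 4 via w0Rw0]
6. not p1, w0   [neg-or-rule on 5]
7. (not p1 implies p3) or p1, w0   [neg-or-rule on 5]
Accessibility: w0Rw0
Branch closes: p1 and not p1 both at w0.
Every branch closes (one shown): valid in T, hence also in S4, S5 (every theorem of T is a theorem of S4 and S5).

T, S4, S5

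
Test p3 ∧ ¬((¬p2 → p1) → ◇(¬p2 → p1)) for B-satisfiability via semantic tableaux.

No, unsatisfiable

1. p3 ∧ ¬((¬p2 → p1) → ◇(¬p2 → p1)), w0
2. p3, w0
3. ¬((¬p2 → p1) → ◇(¬p2 → p1)), w0
4. ¬p2 → p1, w0
5. ¬◇(¬p2 → p1), w0
6. ¬(¬p2 → p1), w0
7. ¬p2, w0
8. ¬p1, w0
9. p1, w0
Accessibility: w0Rw0
Branch closes: p1 and ¬p1 both at w0.
All branches of the tableau close; one closing branch shown above.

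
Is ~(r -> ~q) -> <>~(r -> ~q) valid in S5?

Valid

Tableau for the negation ~(~(r -> ~q) -> <>~(r -> ~q)):
1. ~(~(r -> ~q) -> <>~(r -> ~q)), w0
2. ~(r -> ~q), w0
3. ~<>~(r -> ~q), w0
4. r, w0
5. q, w0
6. r -> ~q, w0
7. ~q, w0
Accessibility: w0Rw0
Branch closes: q and ~q both at w0.
Every branch of the negation's tableau closes; the branch above is one of them.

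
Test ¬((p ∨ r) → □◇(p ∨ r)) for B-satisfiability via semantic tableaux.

1. ¬((p ∨ r) → □◇(p ∨ r)), w0
2. p ∨ r, w0
3. ¬□◇(p ∨ r), w0
4. r, w0
5. ¬◇(p ∨ r), w1
6. ¬(p ∨ r), w0
7. ¬p, w0
8. ¬r, w0
Accessibility: w0Rw0, w0Rw1, w1Rw0, w1Rw1
Branch closes: r and ¬r both at w0.
(One branch shown.) All branches close.

Unsatisfiable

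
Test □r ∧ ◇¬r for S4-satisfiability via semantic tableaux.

1. □r ∧ ◇¬r, u
2. □r, u
3. ◇¬r, u
4. r, u
5. ¬r, v
6. r, v
Accessibility: uRu, uRv, vRv
Branch closes: r and ¬r both at v.
Every branch closes; the branch above is one of them.

Unsatisfiable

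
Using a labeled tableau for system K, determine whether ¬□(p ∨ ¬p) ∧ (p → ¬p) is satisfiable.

Unsatisfiable

1. ¬□(p ∨ ¬p) ∧ (p → ¬p), 0
2. ¬□(p ∨ ¬p), 0   [∧-rule on 1]
3. p → ¬p, 0   [∧-rule on 1]
4. ¬p, 0   [→-rule on 3 (branches; this branch)]
5. ¬(p ∨ ¬p), 1   [¬□-rule on 2: fresh world 1, 0R1]
6. ¬p, 1   [¬∨-rule on 5]
7. p, 1   [¬∨-rule on 5]
Accessibility: 0R1
Branch closes: p and ¬p both at 1.
Every branch closes; the branch above is one of them.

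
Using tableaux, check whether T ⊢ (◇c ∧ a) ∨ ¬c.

Tableau for the negation ¬((◇c ∧ a) ∨ ¬c):
1. ¬((◇c ∧ a) ∨ ¬c), u
2. ¬(◇c ∧ a), u   [¬∨-rule on 1]
3. c, u   [¬∨-rule on 1]
4. ¬a, u   [¬∧-rule on 2 (branches; this branch)]
Accessibility: uRu
The negation has an open branch (countermodel exists).

No, not valid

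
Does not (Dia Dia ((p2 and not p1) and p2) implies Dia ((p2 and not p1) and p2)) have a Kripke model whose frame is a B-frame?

Yes, satisfiable

1. not (Dia Dia ((p2 and not p1) and p2) implies Dia ((p2 and not p1) and p2)), 0
2. Dia Dia ((p2 and not p1) and p2), 0   [neg-implies-rule on 1]
3. not Dia ((p2 and not p1) and p2), 0   [neg-implies-rule on 1]
4. not ((p2 and not p1) and p2), 0   [neg-Dia-rule on 3 via 0R0]
5. not p2, 0   [neg-and-rule on 4 (branches; this branch)]
6. Dia ((p2 and not p1) and p2), 1   [Dia-rule on 2: fresh world 1, 0R1]
7. not ((p2 and not p1) and p2), 1   [neg-Dia-rule on 3 via 0R1]
8. not p2, 1   [neg-and-rule on 7 (branches; this branch)]
9. (p2 and not p1) and p2, 2   [Dia-rule on 6: fresh world 2, 1R2]
10. p2 and not p1, 2   [and-rule on 9]
11. p2, 2   [and-rule on 9]
12. not p1, 2   [and-rule on 10]
Accessibility: 0R0, 0R1, 1R0, 1R1, 1R2, 2R1, 2R2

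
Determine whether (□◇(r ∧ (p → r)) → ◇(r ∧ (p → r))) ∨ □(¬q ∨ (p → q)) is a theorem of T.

Tableau for the negation ¬((□◇(r ∧ (p → r)) → ◇(r ∧ (p → r))) ∨ □(¬q ∨ (p → q))):
1. ¬((□◇(r ∧ (p → r)) → ◇(r ∧ (p → r))) ∨ □(¬q ∨ (p → q))), w0
2. ¬(□◇(r ∧ (p → r)) → ◇(r ∧ (p → r))), w0
3. ¬□(¬q ∨ (p → q)), w0
4. □◇(r ∧ (p → r)), w0
5. ¬◇(r ∧ (p → r)), w0
6. ◇(r ∧ (p → r)), w0
7. ¬(r ∧ (p → r)), w0
8. ¬(p → r), w0
9. p, w0
10. ¬r, w0
11. ¬(¬q ∨ (p → q)), w1
12. q, w1
13. ¬(p → q), w1
14. p, w1
15. ¬q, w1
Accessibility: w0Rw0, w0Rw1, w1Rw1
Branch closes: q and ¬q both at w1.
Every branch of the negation's tableau closes; the branch above is one of them.

Yes, valid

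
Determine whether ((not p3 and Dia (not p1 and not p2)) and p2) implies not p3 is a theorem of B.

Yes, valid

Tableau for the negation not (((not p3 and Dia (not p1 and not p2)) and p2) implies not p3):
1. not (((not p3 and Dia (not p1 and not p2)) and p2) implies not p3), u
2. (not p3 and Dia (not p1 and not p2)) and p2, u
3. p3, u
4. not p3 and Dia (not p1 and not p2), u
5. p2, u
6. not p3, u
7. Dia (not p1 and not p2), u
Accessibility: uRu
Branch closes: p3 and not p3 both at u.
Every branch of the negation's tableau closes; the branch above is one of them.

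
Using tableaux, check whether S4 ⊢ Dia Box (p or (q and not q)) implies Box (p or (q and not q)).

Not valid

Tableau for the negation not (Dia Box (p or (q and not q)) implies Box (p or (q and not q))):
1. not (Dia Box (p or (q and not q)) implies Box (p or (q and not q))), w0
2. Dia Box (p or (q and not q)), w0   [neg-implies-rule on 1]
3. not Box (p or (q and not q)), w0   [neg-implies-rule on 1]
4. Box (p or (q and not q)), w1   [Dia-rule on 2: fresh world w1, w0Rw1]
5. p or (q and not q), w1   [Box-rule on 4 via w1Rw1]
6. p, w1   [or-rule on 5 (branches; this branch)]
7. not (p or (q and not q)), w2   [neg-Box-rule on 3: fresh world w2, w0Rw2]
8. not p, w2   [neg-or-rule on 7]
9. not (q and not q), w2   [neg-or-rule on 7]
10. q, w2   [neg-and-rule on 9 (branches; this branch)]
Accessibility: w0Rw0, w0Rw1, w0Rw2, w1Rw1, w2Rw2
The negation has an open branch (countermodel exists).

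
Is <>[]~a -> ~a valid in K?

Invalid (countermodel exists)

Tableau for the negation ~(<>[]~a -> ~a):
1. ~(<>[]~a -> ~a), w0
2. <>[]~a, w0
3. a, w0
4. []~a, w1
Accessibility: w0Rw1
The negation has an open branch (countermodel exists).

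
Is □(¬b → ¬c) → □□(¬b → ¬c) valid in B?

Tableau for the negation ¬(□(¬b → ¬c) → □□(¬b → ¬c)):
1. ¬(□(¬b → ¬c) → □□(¬b → ¬c)), w0
2. □(¬b → ¬c), w0   [¬→-rule on 1]
3. ¬□□(¬b → ¬c), w0   [¬→-rule on 1]
4. ¬b → ¬c, w0   [□-rule on 2 via w0Rw0]
5. ¬c, w0   [→-rule on 4 (branches; this branch)]
6. ¬□(¬b → ¬c), w1   [¬□-rule on 3: fresh world w1, w0Rw1]
7. ¬b → ¬c, w1   [□-rule on 2 via w0Rw1]
8. ¬c, w1   [→-rule on 7 (branches; this branch)]
9. ¬(¬b → ¬c), w2   [¬□-rule on 6: fresh world w2, w1Rw2]
10. ¬b, w2   [¬→-rule on 9]
11. c, w2   [¬→-rule on 9]
Accessibility: w0Rw0, w0Rw1, w1Rw0, w1Rw1, w1Rw2, w2Rw1, w2Rw2
The negation has an open branch (countermodel exists).

Invalid (countermodel exists)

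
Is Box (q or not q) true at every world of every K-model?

Valid

Tableau for the negation not Box (q or not q):
1. not Box (q or not q), u
2. not (q or not q), v
3. not q, v
4. q, v
Accessibility: uRv
Branch closes: q and not q both at v.
All branches of the negation close; one closing branch shown above.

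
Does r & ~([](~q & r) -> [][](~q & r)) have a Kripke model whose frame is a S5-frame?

Unsatisfiable (every branch closes)

1. r & ~([](~q & r) -> [][](~q & r)), u
2. r, u   [&-rule on 1]
3. ~([](~q & r) -> [][](~q & r)), u   [&-rule on 1]
4. [](~q & r), u   [~->-rule on 3]
5. ~[][](~q & r), u   [~->-rule on 3]
6. ~q & r, u   [[]-rule on 4 via uRu]
7. ~q, u   [&-rule on 6]
8. ~[](~q & r), v   [~[]-rule on 5: fresh world v, uRv]
9. ~q & r, v   [[]-rule on 4 via uRv]
10. ~q, v   [&-rule on 9]
11. r, v   [&-rule on 9]
12. ~(~q & r), w   [~[]-rule on 8: fresh world w, vRw]
13. ~q & r, w   [[]-rule on 4 via uRw]
14. ~q, w   [&-rule on 13]
15. r, w   [&-rule on 13]
16. ~r, w   [~&-rule on 12 (branches; this branch)]
Accessibility: uRu, uRv, uRw, vRu, vRv, vRw, wRu, wRv, wRw
Branch closes: r and ~r both at w.
All branches of the tableau close; one closing branch shown above.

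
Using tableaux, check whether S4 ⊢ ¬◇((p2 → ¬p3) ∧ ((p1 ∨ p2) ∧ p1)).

Tableau for the negation ◇((p2 → ¬p3) ∧ ((p1 ∨ p2) ∧ p1)):
1. ◇((p2 → ¬p3) ∧ ((p1 ∨ p2) ∧ p1)), w0
2. (p2 → ¬p3) ∧ ((p1 ∨ p2) ∧ p1), w1
3. p2 → ¬p3, w1
4. (p1 ∨ p2) ∧ p1, w1
5. p1 ∨ p2, w1
6. p1, w1
7. ¬p3, w1
8. p2, w1
Accessibility: w0Rw0, w0Rw1, w1Rw1
The negation has an open branch (countermodel exists).

No, not valid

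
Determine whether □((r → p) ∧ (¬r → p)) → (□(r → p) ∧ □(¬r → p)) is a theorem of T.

Tableau for the negation ¬(□((r → p) ∧ (¬r → p)) → (□(r → p) ∧ □(¬r → p))):
1. ¬(□((r → p) ∧ (¬r → p)) → (□(r → p) ∧ □(¬r → p))), 0
2. □((r → p) ∧ (¬r → p)), 0   [¬→-rule on 1]
3. ¬(□(r → p) ∧ □(¬r → p)), 0   [¬→-rule on 1]
4. (r → p) ∧ (¬r → p), 0   [□-rule on 2 via 0R0]
5. r → p, 0   [∧-rule on 4]
6. ¬r → p, 0   [∧-rule on 4]
7. ¬□(¬r → p), 0   [¬∧-rule on 3 (branches; this branch)]
8. p, 0   [→-rule on 5 (branches; this branch)]
9. ¬(¬r → p), 1   [¬□-rule on 7: fresh world 1, 0R1]
10. ¬r, 1   [¬→-rule on 9]
11. ¬p, 1   [¬→-rule on 9]
12. (r → p) ∧ (¬r → p), 1   [□-rule on 2 via 0R1]
13. r → p, 1   [∧-rule on 12]
14. ¬r → p, 1   [∧-rule on 12]
15. p, 1   [→-rule on 14 (branches; this branch)]
Accessibility: 0R0, 0R1, 1R1
Branch closes: p and ¬p both at 1.
Every branch of the negation's tableau closes; the branch above is one of them.

Valid in T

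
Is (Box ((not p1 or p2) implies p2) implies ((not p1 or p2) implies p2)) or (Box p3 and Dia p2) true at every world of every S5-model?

Tableau for the negation not ((Box ((not p1 or p2) implies p2) implies ((not p1 or p2) implies p2)) or (Box p3 and Dia p2)):
1. not ((Box ((not p1 or p2) implies p2) implies ((not p1 or p2) implies p2)) or (Box p3 and Dia p2)), u
2. not (Box ((not p1 or p2) implies p2) implies ((not p1 or p2) implies p2)), u
3. not (Box p3 and Dia p2), u
4. Box ((not p1 or p2) implies p2), u
5. not ((not p1 or p2) implies p2), u
6. not p1 or p2, u
7. not p2, u
8. (not p1 or p2) implies p2, u
9. not Dia p2, u
10. not p1, u
11. not (not p1 or p2), u
12. p1, u
Accessibility: uRu
Branch closes: p1 and not p1 both at u.
All branches of the negation close; one closing branch shown above.

Valid in S5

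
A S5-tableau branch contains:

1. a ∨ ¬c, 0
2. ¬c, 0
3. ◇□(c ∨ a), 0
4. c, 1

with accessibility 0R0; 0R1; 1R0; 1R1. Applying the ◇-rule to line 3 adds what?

a fresh world 2 with 0R2, and □(c ∨ a) at 2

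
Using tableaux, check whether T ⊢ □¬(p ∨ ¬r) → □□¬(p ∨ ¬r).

Not valid

Tableau for the negation ¬(□¬(p ∨ ¬r) → □□¬(p ∨ ¬r)):
1. ¬(□¬(p ∨ ¬r) → □□¬(p ∨ ¬r)), 0
2. □¬(p ∨ ¬r), 0   [¬→-rule on 1]
3. ¬□□¬(p ∨ ¬r), 0   [¬→-rule on 1]
4. ¬(p ∨ ¬r), 0   [□-rule on 2 via 0R0]
5. ¬p, 0   [¬∨-rule on 4]
6. r, 0   [¬∨-rule on 4]
7. ¬□¬(p ∨ ¬r), 1   [¬□-rule on 3: fresh world 1, 0R1]
8. ¬(p ∨ ¬r), 1   [□-rule on 2 via 0R1]
9. ¬p, 1   [¬∨-rule on 8]
10. r, 1   [¬∨-rule on 8]
11. p ∨ ¬r, 2   [¬□-rule on 7: fresh world 2, 1R2]
12. ¬r, 2   [∨-rule on 11 (branches; this branch)]
Accessibility: 0R0, 0R1, 1R1, 1R2, 2R2
The negation has an open branch (countermodel exists).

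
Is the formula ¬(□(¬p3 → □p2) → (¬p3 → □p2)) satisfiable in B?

No, unsatisfiable

1. ¬(□(¬p3 → □p2) → (¬p3 → □p2)), w0
2. □(¬p3 → □p2), w0
3. ¬(¬p3 → □p2), w0
4. ¬p3, w0
5. ¬□p2, w0
6. ¬p3 → □p2, w0
7. □p2, w0
8. p2, w0
9. ¬p2, w1
10. ¬p3 → □p2, w1
11. p2, w1
Accessibility: w0Rw0, w0Rw1, w1Rw0, w1Rw1
Branch closes: p2 and ¬p2 both at w1.
Every branch closes; the branch above is one of them.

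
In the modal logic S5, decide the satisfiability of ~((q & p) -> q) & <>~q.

Unsatisfiable

1. ~((q & p) -> q) & <>~q, w0
2. ~((q & p) -> q), w0
3. <>~q, w0
4. q & p, w0
5. ~q, w0
6. q, w0
7. p, w0
Accessibility: w0Rw0
Branch closes: q and ~q both at w0.
All branches of the tableau close; one closing branch shown above.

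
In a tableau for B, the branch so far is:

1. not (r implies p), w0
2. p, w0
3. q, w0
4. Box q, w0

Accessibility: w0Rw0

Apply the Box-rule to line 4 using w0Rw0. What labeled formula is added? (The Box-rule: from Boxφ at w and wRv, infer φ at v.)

q, w0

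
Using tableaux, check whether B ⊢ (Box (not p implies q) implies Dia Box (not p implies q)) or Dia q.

Yes, valid

Tableau for the negation not ((Box (not p implies q) implies Dia Box (not p implies q)) or Dia q):
1. not ((Box (not p implies q) implies Dia Box (not p implies q)) or Dia q), 0
2. not (Box (not p implies q) implies Dia Box (not p implies q)), 0
3. not Dia q, 0
4. Box (not p implies q), 0
5. not Dia Box (not p implies q), 0
6. not q, 0
7. not p implies q, 0
8. not Box (not p implies q), 0
9. p, 0
10. not (not p implies q), 1
11. not p, 1
12. not q, 1
13. not p implies q, 1
14. not Box (not p implies q), 1
15. q, 1
Accessibility: 0R0, 0R1, 1R0, 1R1
Branch closes: q and not q both at 1.
All branches of the negation close; one closing branch shown above.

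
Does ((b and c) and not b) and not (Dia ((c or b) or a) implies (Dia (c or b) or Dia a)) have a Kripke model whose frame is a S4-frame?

Unsatisfiable

1. ((b and c) and not b) and not (Dia ((c or b) or a) implies (Dia (c or b) or Dia a)), 0
2. (b and c) and not b, 0
3. not (Dia ((c or b) or a) implies (Dia (c or b) or Dia a)), 0
4. b and c, 0
5. not b, 0
6. Dia ((c or b) or a), 0
7. not (Dia (c or b) or Dia a), 0
8. b, 0
9. c, 0
Accessibility: 0R0
Branch closes: b and not b both at 0.
All branches of the tableau close; one closing branch shown above.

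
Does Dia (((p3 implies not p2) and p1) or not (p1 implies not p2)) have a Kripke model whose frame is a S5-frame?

1. Dia (((p3 implies not p2) and p1) or not (p1 implies not p2)), 0
2. ((p3 implies not p2) and p1) or not (p1 implies not p2), 1
3. not (p1 implies not p2), 1
4. p1, 1
5. p2, 1
Accessibility: 0R0, 0R1, 1R0, 1R1

Yes, satisfiable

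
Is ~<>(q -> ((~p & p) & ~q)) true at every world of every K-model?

Not valid

Tableau for the negation <>(q -> ((~p & p) & ~q)):
1. <>(q -> ((~p & p) & ~q)), u
2. q -> ((~p & p) & ~q), v
3. ~q, v
Accessibility: uRv
The negation has an open branch (countermodel exists).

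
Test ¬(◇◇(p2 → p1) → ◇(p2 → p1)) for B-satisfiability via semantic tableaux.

1. ¬(◇◇(p2 → p1) → ◇(p2 → p1)), 0
2. ◇◇(p2 → p1), 0
3. ¬◇(p2 → p1), 0
4. ¬(p2 → p1), 0
5. p2, 0
6. ¬p1, 0
7. ◇(p2 → p1), 1
8. ¬(p2 → p1), 1
9. p2, 1
10. ¬p1, 1
11. p2 → p1, 2
12. p1, 2
Accessibility: 0R0, 0R1, 1R0, 1R1, 1R2, 2R1, 2R2

Satisfiable (open branch found)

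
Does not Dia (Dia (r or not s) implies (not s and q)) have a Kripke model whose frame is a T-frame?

1. not Dia (Dia (r or not s) implies (not s and q)), 0
2. not (Dia (r or not s) implies (not s and q)), 0
3. Dia (r or not s), 0
4. not (not s and q), 0
5. not q, 0
6. r or not s, 1
7. not (Dia (r or not s) implies (not s and q)), 1
8. Dia (r or not s), 1
9. not (not s and q), 1
10. not s, 1
11. not q, 1
12. r or not s, 2
13. not s, 2
Accessibility: 0R0, 0R1, 1R1, 1R2, 2R2

Satisfiable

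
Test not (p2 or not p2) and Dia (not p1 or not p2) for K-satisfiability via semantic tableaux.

Unsatisfiable

1. not (p2 or not p2) and Dia (not p1 or not p2), 0
2. not (p2 or not p2), 0   [and-rule on 1]
3. Dia (not p1 or not p2), 0   [and-rule on 1]
4. not p2, 0   [neg-or-rule on 2]
5. p2, 0   [neg-or-rule on 2]
Branch closes: p2 and not p2 both at 0.
(One branch shown.) All branches close.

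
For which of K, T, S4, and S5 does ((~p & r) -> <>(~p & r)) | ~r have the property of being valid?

T-tableau for the negation ~(((~p & r) -> <>(~p & r)) | ~r):
1. ~(((~p & r) -> <>(~p & r)) | ~r), 0
2. ~((~p & r) -> <>(~p & r)), 0
3. r, 0
4. ~p & r, 0
5. ~<>(~p & r), 0
6. ~p, 0
7. ~(~p & r), 0
8. ~r, 0
Accessibility: 0R0
Branch closes: r and ~r both at 0.
Every branch closes (one shown): valid in T, hence also in S4, S5 (every theorem of T is a theorem of S4 and S5).
K-tableau for the negation ~(((~p & r) -> <>(~p & r)) | ~r):
1. ~(((~p & r) -> <>(~p & r)) | ~r), 0
2. ~((~p & r) -> <>(~p & r)), 0
3. r, 0
4. ~p & r, 0
5. ~<>(~p & r), 0
6. ~p, 0
Complete open branch: countermodel on a K-frame, so not valid in K.

T, S4, S5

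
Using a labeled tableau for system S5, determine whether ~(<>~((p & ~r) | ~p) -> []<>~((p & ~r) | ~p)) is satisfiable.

1. ~(<>~((p & ~r) | ~p) -> []<>~((p & ~r) | ~p)), u
2. <>~((p & ~r) | ~p), u
3. ~[]<>~((p & ~r) | ~p), u
4. ~((p & ~r) | ~p), v
5. ~(p & ~r), v
6. p, v
7. r, v
8. ~<>~((p & ~r) | ~p), w
9. (p & ~r) | ~p, u
10. (p & ~r) | ~p, v
11. (p & ~r) | ~p, w
12. p & ~r, u
13. p, u
14. ~r, u
15. p & ~r, v
16. ~r, v
Accessibility: uRu, uRv, uRw, vRu, vRv, vRw, wRu, wRv, wRw
Branch closes: r and ~r both at v.
All branches of the tableau close; one closing branch shown above.

Unsatisfiable (every branch closes)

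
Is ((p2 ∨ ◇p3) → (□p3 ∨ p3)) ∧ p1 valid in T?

Tableau for the negation ¬(((p2 ∨ ◇p3) → (□p3 ∨ p3)) ∧ p1):
1. ¬(((p2 ∨ ◇p3) → (□p3 ∨ p3)) ∧ p1), 0
2. ¬p1, 0   [¬∧-rule on 1 (branches; this branch)]
Accessibility: 0R0
The negation has an open branch (countermodel exists).

Not valid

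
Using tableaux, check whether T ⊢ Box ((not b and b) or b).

Not valid

Tableau for the negation not Box ((not b and b) or b):
1. not Box ((not b and b) or b), u
2. not ((not b and b) or b), v
3. not (not b and b), v
4. not b, v
Accessibility: uRu, uRv, vRv
The negation has an open branch (countermodel exists).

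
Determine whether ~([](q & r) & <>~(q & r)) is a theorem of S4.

Valid in S4

Tableau for the negation [](q & r) & <>~(q & r):
1. [](q & r) & <>~(q & r), u
2. [](q & r), u
3. <>~(q & r), u
4. q & r, u
5. q, u
6. r, u
7. ~(q & r), v
8. q & r, v
9. q, v
10. r, v
11. ~r, v
Accessibility: uRu, uRv, vRv
Branch closes: r and ~r both at v.
Every branch of the negation's tableau closes; the branch above is one of them.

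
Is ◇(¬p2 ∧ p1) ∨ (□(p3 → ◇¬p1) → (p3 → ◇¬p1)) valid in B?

Valid in B

Tableau for the negation ¬(◇(¬p2 ∧ p1) ∨ (□(p3 → ◇¬p1) → (p3 → ◇¬p1))):
1. ¬(◇(¬p2 ∧ p1) ∨ (□(p3 → ◇¬p1) → (p3 → ◇¬p1))), w0
2. ¬◇(¬p2 ∧ p1), w0
3. ¬(□(p3 → ◇¬p1) → (p3 → ◇¬p1)), w0
4. □(p3 → ◇¬p1), w0
5. ¬(p3 → ◇¬p1), w0
6. p3, w0
7. ¬◇¬p1, w0
8. ¬(¬p2 ∧ p1), w0
9. p3 → ◇¬p1, w0
10. p1, w0
11. p2, w0
12. ◇¬p1, w0
13. ¬p1, w1
14. ¬(¬p2 ∧ p1), w1
15. p3 → ◇¬p1, w1
16. p1, w1
Accessibility: w0Rw0, w0Rw1, w1Rw0, w1Rw1
Branch closes: p1 and ¬p1 both at w1.
Every branch of the negation's tableau closes; the branch above is one of them.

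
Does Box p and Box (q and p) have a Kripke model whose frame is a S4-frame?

1. Box p and Box (q and p), u
2. Box p, u   [and-rule on 1]
3. Box (q and p), u   [and-rule on 1]
4. p, u   [Box-rule on 2 via uRu]
5. q and p, u   [Box-rule on 3 via uRu]
6. q, u   [and-rule on 5]
Accessibility: uRu

Satisfiable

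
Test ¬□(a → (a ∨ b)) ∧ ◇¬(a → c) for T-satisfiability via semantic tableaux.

Unsatisfiable

1. ¬□(a → (a ∨ b)) ∧ ◇¬(a → c), w0
2. ¬□(a → (a ∨ b)), w0
3. ◇¬(a → c), w0
4. ¬(a → (a ∨ b)), w1
5. a, w1
6. ¬(a ∨ b), w1
7. ¬a, w1
8. ¬b, w1
Accessibility: w0Rw0, w0Rw1, w1Rw1
Branch closes: a and ¬a both at w1.
Every branch closes; the branch above is one of them.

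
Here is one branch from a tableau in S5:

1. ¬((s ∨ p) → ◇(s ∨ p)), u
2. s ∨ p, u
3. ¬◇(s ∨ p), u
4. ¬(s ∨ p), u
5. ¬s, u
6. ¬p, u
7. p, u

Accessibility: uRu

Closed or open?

Closed

Both p and ¬p appear at u.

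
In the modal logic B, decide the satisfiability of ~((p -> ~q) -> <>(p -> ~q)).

1. ~((p -> ~q) -> <>(p -> ~q)), 0
2. p -> ~q, 0
3. ~<>(p -> ~q), 0
4. ~(p -> ~q), 0
5. p, 0
6. q, 0
7. ~q, 0
Accessibility: 0R0
Branch closes: q and ~q both at 0.
(One branch shown.) All branches close.

Unsatisfiable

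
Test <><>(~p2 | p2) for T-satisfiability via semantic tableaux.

Satisfiable (open branch found)

1. <><>(~p2 | p2), u
2. <>(~p2 | p2), v
3. ~p2 | p2, w
4. p2, w
Accessibility: uRu, uRv, vRv, vRw, wRw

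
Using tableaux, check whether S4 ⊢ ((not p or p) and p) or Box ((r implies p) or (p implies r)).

Tableau for the negation not (((not p or p) and p) or Box ((r implies p) or (p implies r))):
1. not (((not p or p) and p) or Box ((r implies p) or (p implies r))), u
2. not ((not p or p) and p), u
3. not Box ((r implies p) or (p implies r)), u
4. not p, u
5. not ((r implies p) or (p implies r)), v
6. not (r implies p), v
7. not (p implies r), v
8. r, v
9. not p, v
10. p, v
11. not r, v
Accessibility: uRu, uRv, vRv
Branch closes: p and not p both at v.
Every branch of the negation's tableau closes; the branch above is one of them.

Yes, valid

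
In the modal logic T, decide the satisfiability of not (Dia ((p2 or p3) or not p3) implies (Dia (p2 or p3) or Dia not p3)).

1. not (Dia ((p2 or p3) or not p3) implies (Dia (p2 or p3) or Dia not p3)), 0
2. Dia ((p2 or p3) or not p3), 0
3. not (Dia (p2 or p3) or Dia not p3), 0
4. not Dia (p2 or p3), 0
5. not Dia not p3, 0
6. not (p2 or p3), 0
7. not p2, 0
8. not p3, 0
9. p3, 0
Accessibility: 0R0
Branch closes: p3 and not p3 both at 0.
(One branch shown.) All branches close.

Unsatisfiable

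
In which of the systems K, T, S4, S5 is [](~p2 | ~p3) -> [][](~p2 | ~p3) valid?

S4-tableau for the negation ~([](~p2 | ~p3) -> [][](~p2 | ~p3)):
1. ~([](~p2 | ~p3) -> [][](~p2 | ~p3)), w0
2. [](~p2 | ~p3), w0   [~->-rule on 1]
3. ~[][](~p2 | ~p3), w0   [~->-rule on 1]
4. ~p2 | ~p3, w0   [[]-rule on 2 via w0Rw0]
5. ~p3, w0   [|-rule on 4 (branches; this branch)]
6. ~[](~p2 | ~p3), w1   [~[]-rule on 3: fresh world w1, w0Rw1]
7. ~p2 | ~p3, w1   [[]-rule on 2 via w0Rw1]
8. ~p3, w1   [|-rule on 7 (branches; this branch)]
9. ~(~p2 | ~p3), w2   [~[]-rule on 6: fresh world w2, w1Rw2]
10. p2, w2   [~|-rule on 9]
11. p3, w2   [~|-rule on 9]
12. ~p2 | ~p3, w2   [[]-rule on 2 via w0Rw2]
13. ~p3, w2   [|-rule on 12 (branches; this branch)]
Accessibility: w0Rw0, w0Rw1, w0Rw2, w1Rw1, w1Rw2, w2Rw2
Branch closes: p3 and ~p3 both at w2.
Every branch closes (one shown): valid in S4, hence also in S5 (every theorem of S4 is a theorem of S5).
T-tableau for the negation ~([](~p2 | ~p3) -> [][](~p2 | ~p3)):
1. ~([](~p2 | ~p3) -> [][](~p2 | ~p3)), w0
2. [](~p2 | ~p3), w0   [~->-rule on 1]
3. ~[][](~p2 | ~p3), w0   [~->-rule on 1]
4. ~p2 | ~p3, w0   [[]-rule on 2 via w0Rw0]
5. ~p3, w0   [|-rule on 4 (branches; this branch)]
6. ~[](~p2 | ~p3), w1   [~[]-rule on 3: fresh world w1, w0Rw1]
7. ~p2 | ~p3, w1   [[]-rule on 2 via w0Rw1]
8. ~p3, w1   [|-rule on 7 (branches; this branch)]
9. ~(~p2 | ~p3), w2   [~[]-rule on 6: fresh world w2, w1Rw2]
10. p2, w2   [~|-rule on 9]
11. p3, w2   [~|-rule on 9]
Accessibility: w0Rw0, w0Rw1, w1Rw1, w1Rw2, w2Rw2
Complete open branch: countermodel on a T-frame, so not valid in T, nor in K (the same frame is also a K-frame).

S4, S5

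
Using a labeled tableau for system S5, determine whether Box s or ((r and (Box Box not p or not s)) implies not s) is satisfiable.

1. Box s or ((r and (Box Box not p or not s)) implies not s), w0
2. (r and (Box Box not p or not s)) implies not s, w0
3. not s, w0
Accessibility: w0Rw0

Yes, satisfiable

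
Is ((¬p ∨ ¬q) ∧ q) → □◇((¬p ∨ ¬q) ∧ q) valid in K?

Tableau for the negation ¬(((¬p ∨ ¬q) ∧ q) → □◇((¬p ∨ ¬q) ∧ q)):
1. ¬(((¬p ∨ ¬q) ∧ q) → □◇((¬p ∨ ¬q) ∧ q)), u
2. (¬p ∨ ¬q) ∧ q, u   [¬→-rule on 1]
3. ¬□◇((¬p ∨ ¬q) ∧ q), u   [¬→-rule on 1]
4. ¬p ∨ ¬q, u   [∧-rule on 2]
5. q, u   [∧-rule on 2]
6. ¬p, u   [∨-rule on 4 (branches; this branch)]
7. ¬◇((¬p ∨ ¬q) ∧ q), v   [¬□-rule on 3: fresh world v, uRv]
Accessibility: uRv
The negation has an open branch (countermodel exists).

No, not valid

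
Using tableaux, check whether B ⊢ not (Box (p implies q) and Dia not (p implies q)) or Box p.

Valid

Tableau for the negation not (not (Box (p implies q) and Dia not (p implies q)) or Box p):
1. not (not (Box (p implies q) and Dia not (p implies q)) or Box p), 0
2. Box (p implies q) and Dia not (p implies q), 0
3. not Box p, 0
4. Box (p implies q), 0
5. Dia not (p implies q), 0
6. p implies q, 0
7. q, 0
8. not p, 1
9. p implies q, 1
10. q, 1
11. not (p implies q), 2
12. p, 2
13. not q, 2
14. p implies q, 2
15. q, 2
Accessibility: 0R0, 0R1, 0R2, 1R0, 1R1, 2R0, 2R2
Branch closes: q and not q both at 2.
All branches of the negation close; one closing branch shown above.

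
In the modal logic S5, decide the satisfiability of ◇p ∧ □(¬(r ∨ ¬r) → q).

1. ◇p ∧ □(¬(r ∨ ¬r) → q), u
2. ◇p, u
3. □(¬(r ∨ ¬r) → q), u
4. ¬(r ∨ ¬r) → q, u
5. q, u
6. p, v
7. ¬(r ∨ ¬r) → q, v
8. q, v
Accessibility: uRu, uRv, vRu, vRv

Yes, satisfiable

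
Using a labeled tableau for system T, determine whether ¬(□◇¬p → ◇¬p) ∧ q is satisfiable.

Unsatisfiable (every branch closes)

1. ¬(□◇¬p → ◇¬p) ∧ q, u
2. ¬(□◇¬p → ◇¬p), u
3. q, u
4. □◇¬p, u
5. ¬◇¬p, u
6. ◇¬p, u
7. p, u
8. ¬p, v
9. ◇¬p, v
10. p, v
Accessibility: uRu, uRv, vRv
Branch closes: p and ¬p both at v.
Every branch closes; the branch above is one of them.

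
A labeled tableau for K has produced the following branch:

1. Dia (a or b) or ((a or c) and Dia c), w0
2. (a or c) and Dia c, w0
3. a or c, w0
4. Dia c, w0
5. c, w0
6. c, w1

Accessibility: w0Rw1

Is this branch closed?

There is no literal clash: for every atom and world, at most one sign appears.

No, open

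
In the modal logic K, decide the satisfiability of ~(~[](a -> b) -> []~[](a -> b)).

1. ~(~[](a -> b) -> []~[](a -> b)), w0
2. ~[](a -> b), w0   [~->-rule on 1]
3. ~[]~[](a -> b), w0   [~->-rule on 1]
4. ~(a -> b), w1   [~[]-rule on 2: fresh world w1, w0Rw1]
5. a, w1   [~->-rule on 4]
6. ~b, w1   [~->-rule on 4]
7. [](a -> b), w2   [~[]-rule on 3: fresh world w2, w0Rw2]
Accessibility: w0Rw1, w0Rw2

Yes, satisfiable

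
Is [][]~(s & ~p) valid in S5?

Not valid

Tableau for the negation ~[][]~(s & ~p):
1. ~[][]~(s & ~p), u
2. ~[]~(s & ~p), v
3. s & ~p, w
4. s, w
5. ~p, w
Accessibility: uRu, uRv, uRw, vRu, vRv, vRw, wRu, wRv, wRw
The negation has an open branch (countermodel exists).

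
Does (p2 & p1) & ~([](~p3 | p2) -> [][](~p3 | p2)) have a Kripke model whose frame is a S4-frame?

Unsatisfiable (every branch closes)

1. (p2 & p1) & ~([](~p3 | p2) -> [][](~p3 | p2)), u
2. p2 & p1, u
3. ~([](~p3 | p2) -> [][](~p3 | p2)), u
4. p2, u
5. p1, u
6. [](~p3 | p2), u
7. ~[][](~p3 | p2), u
8. ~p3 | p2, u
9. ~[](~p3 | p2), v
10. ~p3 | p2, v
11. p2, v
12. ~(~p3 | p2), w
13. p3, w
14. ~p2, w
15. ~p3 | p2, w
16. p2, w
Accessibility: uRu, uRv, uRw, vRv, vRw, wRw
Branch closes: p2 and ~p2 both at w.
(One branch shown.) All branches close.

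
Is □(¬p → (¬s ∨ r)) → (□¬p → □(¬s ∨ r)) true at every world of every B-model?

Tableau for the negation ¬(□(¬p → (¬s ∨ r)) → (□¬p → □(¬s ∨ r))):
1. ¬(□(¬p → (¬s ∨ r)) → (□¬p → □(¬s ∨ r))), u
2. □(¬p → (¬s ∨ r)), u
3. ¬(□¬p → □(¬s ∨ r)), u
4. □¬p, u
5. ¬□(¬s ∨ r), u
6. ¬p → (¬s ∨ r), u
7. ¬p, u
8. ¬s ∨ r, u
9. r, u
10. ¬(¬s ∨ r), v
11. s, v
12. ¬r, v
13. ¬p → (¬s ∨ r), v
14. ¬p, v
15. ¬s ∨ r, v
16. r, v
Accessibility: uRu, uRv, vRu, vRv
Branch closes: r and ¬r both at v.
Every branch of the negation's tableau closes; the branch above is one of them.

Valid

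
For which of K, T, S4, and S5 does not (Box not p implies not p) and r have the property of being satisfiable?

K-tableau for the formula:
1. not (Box not p implies not p) and r, u
2. not (Box not p implies not p), u
3. r, u
4. Box not p, u
5. p, u
Complete open branch: satisfiable in K.
T-tableau for the formula:
1. not (Box not p implies not p) and r, u
2. not (Box not p implies not p), u
3. r, u
4. Box not p, u
5. p, u
6. not p, u
Accessibility: uRu
Branch closes: p and not p both at u.
Every branch closes (one shown): unsatisfiable in T, hence also in S4, S5 (every S4/S5-frame is a T-frame).

K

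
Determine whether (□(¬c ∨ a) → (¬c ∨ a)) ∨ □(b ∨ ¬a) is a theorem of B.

Tableau for the negation ¬((□(¬c ∨ a) → (¬c ∨ a)) ∨ □(b ∨ ¬a)):
1. ¬((□(¬c ∨ a) → (¬c ∨ a)) ∨ □(b ∨ ¬a)), u
2. ¬(□(¬c ∨ a) → (¬c ∨ a)), u
3. ¬□(b ∨ ¬a), u
4. □(¬c ∨ a), u
5. ¬(¬c ∨ a), u
6. c, u
7. ¬a, u
8. ¬c ∨ a, u
9. a, u
Accessibility: uRu
Branch closes: a and ¬a both at u.
Every branch of the negation's tableau closes; the branch above is one of them.

Valid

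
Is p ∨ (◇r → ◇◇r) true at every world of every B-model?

Tableau for the negation ¬(p ∨ (◇r → ◇◇r)):
1. ¬(p ∨ (◇r → ◇◇r)), 0
2. ¬p, 0
3. ¬(◇r → ◇◇r), 0
4. ◇r, 0
5. ¬◇◇r, 0
6. ¬◇r, 0
7. ¬r, 0
8. r, 1
9. ¬◇r, 1
10. ¬r, 1
Accessibility: 0R0, 0R1, 1R0, 1R1
Branch closes: r and ¬r both at 1.
All branches of the negation close; one closing branch shown above.

Valid in B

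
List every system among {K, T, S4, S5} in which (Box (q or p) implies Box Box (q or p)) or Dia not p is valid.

S4, S5

S4-tableau for the negation not ((Box (q or p) implies Box Box (q or p)) or Dia not p):
1. not ((Box (q or p) implies Box Box (q or p)) or Dia not p), w0
2. not (Box (q or p) implies Box Box (q or p)), w0
3. not Dia not p, w0
4. Box (q or p), w0
5. not Box Box (q or p), w0
6. p, w0
7. q or p, w0
8. not Box (q or p), w1
9. p, w1
10. q or p, w1
11. not (q or p), w2
12. not q, w2
13. not p, w2
14. p, w2
Accessibility: w0Rw0, w0Rw1, w0Rw2, w1Rw1, w1Rw2, w2Rw2
Branch closes: p and not p both at w2.
Every branch closes (one shown): valid in S4, hence also in S5 (every theorem of S4 is a theorem of S5).
T-tableau for the negation not ((Box (q or p) implies Box Box (q or p)) or Dia not p):
1. not ((Box (q or p) implies Box Box (q or p)) or Dia not p), w0
2. not (Box (q or p) implies Box Box (q or p)), w0
3. not Dia not p, w0
4. Box (q or p), w0
5. not Box Box (q or p), w0
6. p, w0
7. q or p, w0
8. not Box (q or p), w1
9. p, w1
10. q or p, w1
11. not (q or p), w2
12. not q, w2
13. not p, w2
Accessibility: w0Rw0, w0Rw1, w1Rw1, w1Rw2, w2Rw2
Complete open branch: countermodel on a T-frame, so not valid in T, nor in K (the same frame is also a K-frame).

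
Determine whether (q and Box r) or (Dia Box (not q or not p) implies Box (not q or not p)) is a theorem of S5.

Tableau for the negation not ((q and Box r) or (Dia Box (not q or not p) implies Box (not q or not p))):
1. not ((q and Box r) or (Dia Box (not q or not p) implies Box (not q or not p))), u
2. not (q and Box r), u
3. not (Dia Box (not q or not p) implies Box (not q or not p)), u
4. Dia Box (not q or not p), u
5. not Box (not q or not p), u
6. not Box r, u
7. Box (not q or not p), v
8. not q or not p, u
9. not q or not p, v
10. not p, u
11. not p, v
12. not (not q or not p), w
13. q, w
14. p, w
15. not q or not p, w
16. not p, w
Accessibility: uRu, uRv, uRw, vRu, vRv, vRw, wRu, wRv, wRw
Branch closes: p and not p both at w.
All branches of the negation close; one closing branch shown above.

Valid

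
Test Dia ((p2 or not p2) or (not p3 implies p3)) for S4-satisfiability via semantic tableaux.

1. Dia ((p2 or not p2) or (not p3 implies p3)), w0
2. (p2 or not p2) or (not p3 implies p3), w1   [Dia-rule on 1: fresh world w1, w0Rw1]
3. not p3 implies p3, w1   [or-rule on 2 (branches; this branch)]
4. p3, w1   [implies-rule on 3 (branches; this branch)]
Accessibility: w0Rw0, w0Rw1, w1Rw1

Satisfiable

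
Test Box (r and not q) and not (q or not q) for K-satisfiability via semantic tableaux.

Unsatisfiable

1. Box (r and not q) and not (q or not q), w0
2. Box (r and not q), w0
3. not (q or not q), w0
4. not q, w0
5. q, w0
Branch closes: q and not q both at w0.
(One branch shown.) All branches close.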